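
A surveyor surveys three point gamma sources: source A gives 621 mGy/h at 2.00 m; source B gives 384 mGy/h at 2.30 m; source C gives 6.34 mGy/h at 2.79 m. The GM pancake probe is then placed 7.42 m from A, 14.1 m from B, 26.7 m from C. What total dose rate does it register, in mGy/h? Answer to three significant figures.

55.4 mGy/h

Each source contributes Iᵢ·(dᵢ/rᵢ)²; contributions add.
A: 621 × (2.00/7.42)² = 45.12 mGy/h
B: 384 × (2.30/14.1)² = 10.22 mGy/h
C: 6.34 × (2.79/26.7)² = 0.06923 mGy/h
Total = 45.12 + 10.22 + 0.06923 = 55.41 mGy/h.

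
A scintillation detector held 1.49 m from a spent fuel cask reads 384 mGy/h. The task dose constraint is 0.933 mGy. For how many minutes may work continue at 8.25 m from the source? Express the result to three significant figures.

Using I₁d₁² = I₂d₂², rate at 8.25 m:
384 × (1.49/8.25)² = 384 × 0.03262 = 12.53 mGy/h.
Stay time = 0.933 mGy ÷ 12.53 mGy/h = 0.07446 h = 4.468 min.

4.47 min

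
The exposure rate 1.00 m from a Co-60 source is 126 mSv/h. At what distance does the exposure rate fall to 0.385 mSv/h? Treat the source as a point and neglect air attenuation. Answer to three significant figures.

Since intensity falls as 1/r², d₂ = d₁·√(I₁/I₂).
I₁/I₂ = 126/0.385 = 327.3, so d₂ = 1.00 × √327.3 = 18.09 m.

18.1 m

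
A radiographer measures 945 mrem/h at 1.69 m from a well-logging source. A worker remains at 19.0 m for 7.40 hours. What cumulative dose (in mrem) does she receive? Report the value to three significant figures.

55.3 mrem

By the inverse-square law, rate at 19.0 m:
945 × (1.69/19.0)² = 945 × 0.007912 = 7.477 mrem/h.
Dose = rate × time = 7.477 mrem/h × 7.400 h = 55.33 mrem.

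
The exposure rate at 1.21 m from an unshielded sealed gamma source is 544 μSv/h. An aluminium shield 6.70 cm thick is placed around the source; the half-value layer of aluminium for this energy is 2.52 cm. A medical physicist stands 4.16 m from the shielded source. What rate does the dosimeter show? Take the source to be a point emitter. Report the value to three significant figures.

Distance alone: (1.21/4.16)² = 0.08460, so 544 × 0.08460 = 46.02 μSv/h.
Shield: 6.70/2.52 = 2.659 half-value layers → attenuation 2^(−2.659) = 0.1583.
Combined: 46.02 × 0.1583 = 7.285 μSv/h.

7.29 μSv/h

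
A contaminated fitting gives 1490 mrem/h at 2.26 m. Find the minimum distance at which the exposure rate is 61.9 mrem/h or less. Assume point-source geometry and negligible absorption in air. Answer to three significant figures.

11.1 m

By the inverse-square law, d₂ = d₁·√(I₁/I₂).
I₁/I₂ = 1490/61.9 = 24.07, so d₂ = 2.26 × √24.07 = 11.09 m.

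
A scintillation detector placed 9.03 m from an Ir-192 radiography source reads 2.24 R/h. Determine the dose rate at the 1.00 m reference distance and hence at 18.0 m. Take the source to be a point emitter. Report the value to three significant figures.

183 R/h; 0.564 R/h

By the inverse-square law,
At 1.00 m: (9.03/1.00)² = 81.54, so 2.24 × 81.54 = 182.6 R/h
At 18.0 m: (1.00/18.0)² = 0.003086, so 182.6 × 0.003086 = 0.5635 R/h.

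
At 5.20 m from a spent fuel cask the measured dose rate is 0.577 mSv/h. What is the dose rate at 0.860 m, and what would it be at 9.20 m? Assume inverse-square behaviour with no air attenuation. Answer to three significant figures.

21.1 mSv/h; 0.184 mSv/h

Applying the 1/r² law,
At 0.860 m: (5.20/0.860)² = 36.56, so 0.577 × 36.56 = 21.10 mSv/h
At 9.20 m: (0.860/9.20)² = 0.008738, so 21.10 × 0.008738 = 0.1844 mSv/h.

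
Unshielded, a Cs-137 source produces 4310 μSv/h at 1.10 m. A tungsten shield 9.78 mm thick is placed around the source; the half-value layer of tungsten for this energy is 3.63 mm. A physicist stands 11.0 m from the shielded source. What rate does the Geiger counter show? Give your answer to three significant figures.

Distance alone: (1.10/11.0)² = 0.01000, so 4310 × 0.01000 = 43.10 μSv/h.
Shield: 9.78/3.63 = 2.694 half-value layers → attenuation 2^(−2.694) = 0.1545.
Combined: 43.10 × 0.1545 = 6.659 μSv/h.

6.66 μSv/h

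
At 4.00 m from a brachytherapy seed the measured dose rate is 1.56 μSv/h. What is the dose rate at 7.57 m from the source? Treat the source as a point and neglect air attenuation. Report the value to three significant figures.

0.436 μSv/h

By the inverse-square law, scaling from 4.00 m to 7.57 m:
(4.00/7.57)² = 0.2792, so 1.56 × 0.2792 = 0.4356 μSv/h.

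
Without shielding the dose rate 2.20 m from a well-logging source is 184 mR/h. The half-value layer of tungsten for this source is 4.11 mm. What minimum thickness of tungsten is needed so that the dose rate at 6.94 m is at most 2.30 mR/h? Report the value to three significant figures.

At 6.94 m, distance alone gives (2.20/6.94)² = 0.1005, so 184 × 0.1005 = 18.49 mR/h.
Further attenuation needed: 18.49/2.30 = 8.039.
n = log₂(8.039) = 3.007 half-value layers.
Thickness = 3.007 × 4.11 mm = 12.36 mm.

12.4 mm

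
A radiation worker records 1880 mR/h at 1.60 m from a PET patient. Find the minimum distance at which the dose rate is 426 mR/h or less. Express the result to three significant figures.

Intensity scales as (d₁/d₂)², so d₂ = d₁·√(I₁/I₂).
I₁/I₂ = 1880/426 = 4.413, so d₂ = 1.60 × √4.413 = 3.361 m.

3.36 m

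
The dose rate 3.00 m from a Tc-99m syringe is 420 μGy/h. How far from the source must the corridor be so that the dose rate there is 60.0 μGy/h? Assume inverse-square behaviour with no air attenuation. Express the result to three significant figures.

Intensity scales as (d₁/d₂)², so d₂ = d₁·√(I₁/I₂).
I₁/I₂ = 420/60.0 = 7.000, so d₂ = 3.00 × √7.000 = 7.937 m.

7.94 m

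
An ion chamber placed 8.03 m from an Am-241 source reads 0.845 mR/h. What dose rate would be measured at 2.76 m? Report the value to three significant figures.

Using I₁d₁² = I₂d₂², scaling from 8.03 m to 2.76 m:
(8.03/2.76)² = 8.465, so 0.845 × 8.465 = 7.153 mR/h.

7.15 mR/h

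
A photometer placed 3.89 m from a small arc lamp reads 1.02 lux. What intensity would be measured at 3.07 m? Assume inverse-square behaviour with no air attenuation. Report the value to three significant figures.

1.64 lux

Using I₁d₁² = I₂d₂², scaling from 3.89 m to 3.07 m:
(3.89/3.07)² = 1.606, so 1.02 × 1.606 = 1.638 lux.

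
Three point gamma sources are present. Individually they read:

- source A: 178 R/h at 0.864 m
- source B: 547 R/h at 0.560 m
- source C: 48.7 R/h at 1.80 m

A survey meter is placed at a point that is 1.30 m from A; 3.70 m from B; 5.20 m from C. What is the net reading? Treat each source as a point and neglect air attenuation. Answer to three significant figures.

97.0 R/h

Each source contributes Iᵢ·(dᵢ/rᵢ)²; contributions add.
A: 178 × (0.864/1.30)² = 78.63 R/h
B: 547 × (0.560/3.70)² = 12.53 R/h
C: 48.7 × (1.80/5.20)² = 5.835 R/h
Total = 78.63 + 12.53 + 5.835 = 96.99 R/h.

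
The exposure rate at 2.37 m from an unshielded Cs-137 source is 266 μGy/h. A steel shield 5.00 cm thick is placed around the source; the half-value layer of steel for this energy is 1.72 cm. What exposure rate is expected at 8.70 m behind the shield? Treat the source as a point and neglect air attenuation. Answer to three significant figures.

Distance alone: 266 × (2.37/8.70)² = 266 × 0.07421 = 19.74 μGy/h.
Shield: 5.00/1.72 = 2.907 half-value layers → attenuation 2^(−2.907) = 0.1333.
Combined: 19.74 × 0.1333 = 2.631 μGy/h.

2.63 μGy/h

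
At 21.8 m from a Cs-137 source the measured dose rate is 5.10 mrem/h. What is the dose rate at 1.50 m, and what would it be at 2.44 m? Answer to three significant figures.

1080 mrem/h; 407 mrem/h

Using I₁d₁² = I₂d₂²,
At 1.50 m: (21.8/1.50)² = 211.2, so 5.10 × 211.2 = 1077 mrem/h
At 2.44 m: 1077 × (1.50/2.44)² = 1077 × 0.3779 = 407.0 mrem/h.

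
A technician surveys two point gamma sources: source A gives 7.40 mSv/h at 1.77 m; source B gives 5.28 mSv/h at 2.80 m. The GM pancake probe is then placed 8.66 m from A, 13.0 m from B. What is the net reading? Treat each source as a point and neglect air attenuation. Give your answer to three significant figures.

0.554 mSv/h

By superposition, sum each source's inverse-square contribution:
A: 7.40 × (1.77/8.66)² = 0.3091 mSv/h
B: 5.28 × (2.80/13.0)² = 0.2449 mSv/h
Total = 0.3091 + 0.2449 = 0.5540 mSv/h.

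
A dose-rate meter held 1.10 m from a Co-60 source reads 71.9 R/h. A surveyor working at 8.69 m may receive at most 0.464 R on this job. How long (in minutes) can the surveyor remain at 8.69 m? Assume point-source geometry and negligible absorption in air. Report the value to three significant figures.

24.2 min

Applying the 1/r² law, rate at 8.69 m:
71.9 × (1.10/8.69)² = 71.9 × 0.01602 = 1.152 R/h.
Stay time = 0.464 R ÷ 1.152 R/h = 0.4028 h = 24.17 min.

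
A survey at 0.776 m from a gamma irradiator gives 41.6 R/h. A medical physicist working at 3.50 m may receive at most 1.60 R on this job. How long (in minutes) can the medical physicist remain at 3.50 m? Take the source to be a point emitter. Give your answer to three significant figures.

Using I₁d₁² = I₂d₂², rate at 3.50 m:
41.6 × (0.776/3.50)² = 41.6 × 0.04916 = 2.045 R/h.
Stay time = 1.60 R ÷ 2.045 R/h = 0.7824 h = 46.94 min.

46.9 min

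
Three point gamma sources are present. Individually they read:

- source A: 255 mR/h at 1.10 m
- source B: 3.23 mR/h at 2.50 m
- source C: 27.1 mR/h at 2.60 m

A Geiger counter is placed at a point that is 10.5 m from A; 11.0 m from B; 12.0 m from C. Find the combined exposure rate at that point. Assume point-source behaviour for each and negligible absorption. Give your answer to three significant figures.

By superposition, sum each source's inverse-square contribution:
A: 255 × (1.10/10.5)² = 2.799 mR/h
B: 3.23 × (2.50/11.0)² = 0.1668 mR/h
C: 27.1 × (2.60/12.0)² = 1.272 mR/h
Total = 2.799 + 0.1668 + 1.272 = 4.238 mR/h.

4.24 mR/h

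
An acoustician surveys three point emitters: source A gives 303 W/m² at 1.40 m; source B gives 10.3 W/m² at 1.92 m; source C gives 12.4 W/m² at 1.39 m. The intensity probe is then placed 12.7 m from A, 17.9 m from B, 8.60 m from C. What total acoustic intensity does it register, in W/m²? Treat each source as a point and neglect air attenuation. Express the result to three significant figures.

4.12 W/m²

By superposition, sum each source's inverse-square contribution:
A: 303 × (1.40/12.7)² = 3.682 W/m²
B: 10.3 × (1.92/17.9)² = 0.1185 W/m²
C: 12.4 × (1.39/8.60)² = 0.3239 W/m²
Total = 3.682 + 0.1185 + 0.3239 = 4.124 W/m².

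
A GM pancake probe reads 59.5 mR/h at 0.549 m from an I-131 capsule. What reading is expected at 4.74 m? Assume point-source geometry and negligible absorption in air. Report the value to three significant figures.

0.798 mR/h

Since intensity falls as 1/r², the rate at 4.74 m is
(0.549/4.74)² = 0.01341, so 59.5 × 0.01341 = 0.7979 mR/h.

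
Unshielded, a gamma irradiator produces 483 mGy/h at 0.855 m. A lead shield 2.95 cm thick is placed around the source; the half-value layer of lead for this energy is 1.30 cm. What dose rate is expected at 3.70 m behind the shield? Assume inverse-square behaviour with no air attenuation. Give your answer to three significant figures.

Distance alone: 483 × (0.855/3.70)² = 483 × 0.05340 = 25.79 mGy/h.
Shield: 2.95/1.30 = 2.269 half-value layers → attenuation 2^(−2.269) = 0.2075.
Combined: 25.79 × 0.2075 = 5.351 mGy/h.

5.35 mGy/h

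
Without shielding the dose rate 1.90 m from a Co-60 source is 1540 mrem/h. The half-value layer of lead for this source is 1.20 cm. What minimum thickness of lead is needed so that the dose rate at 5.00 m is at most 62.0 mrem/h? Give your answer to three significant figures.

At 5.00 m, distance alone gives (1.90/5.00)² = 0.1444, so 1540 × 0.1444 = 222.4 mrem/h.
Further attenuation needed: 222.4/62.0 = 3.587.
n = log₂(3.587) = 1.843 half-value layers.
Thickness = 1.843 × 1.20 cm = 2.212 cm.

2.21 cm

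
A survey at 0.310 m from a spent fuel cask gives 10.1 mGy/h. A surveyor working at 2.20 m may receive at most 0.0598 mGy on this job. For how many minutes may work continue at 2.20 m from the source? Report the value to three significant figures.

17.9 min

Applying the 1/r² law, rate at 2.20 m:
(0.310/2.20)² = 0.01986, so 10.1 × 0.01986 = 0.2006 mGy/h.
Stay time = 0.0598 mGy ÷ 0.2006 mGy/h = 0.2981 h = 17.89 min.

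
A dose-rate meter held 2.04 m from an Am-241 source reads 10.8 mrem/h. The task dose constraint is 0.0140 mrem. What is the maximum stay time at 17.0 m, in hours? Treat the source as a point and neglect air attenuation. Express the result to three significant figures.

0.0900 h

Applying the 1/r² law, rate at 17.0 m:
10.8 × (2.04/17.0)² = 10.8 × 0.01440 = 0.1555 mrem/h.
Stay time = 0.0140 mrem ÷ 0.1555 mrem/h = 0.09003 h.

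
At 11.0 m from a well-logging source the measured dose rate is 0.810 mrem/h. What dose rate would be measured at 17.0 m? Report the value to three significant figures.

Intensity scales as (d₁/d₂)², so scaling from 11.0 m to 17.0 m:
(11.0/17.0)² = 0.4187, so 0.810 × 0.4187 = 0.3391 mrem/h.

0.339 mrem/h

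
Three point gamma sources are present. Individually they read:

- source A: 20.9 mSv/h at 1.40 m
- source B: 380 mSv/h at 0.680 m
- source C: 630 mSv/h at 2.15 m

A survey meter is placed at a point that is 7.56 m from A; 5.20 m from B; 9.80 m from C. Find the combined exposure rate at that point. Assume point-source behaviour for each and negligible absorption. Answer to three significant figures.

37.5 mSv/h

Each source contributes Iᵢ·(dᵢ/rᵢ)²; contributions add.
A: 20.9 × (1.40/7.56)² = 0.7167 mSv/h
B: 380 × (0.680/5.20)² = 6.498 mSv/h
C: 630 × (2.15/9.80)² = 30.32 mSv/h
Total = 0.7167 + 6.498 + 30.32 = 37.53 mSv/h.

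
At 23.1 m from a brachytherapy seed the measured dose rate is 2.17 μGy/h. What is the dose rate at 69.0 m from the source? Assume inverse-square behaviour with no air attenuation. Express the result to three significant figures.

Intensity scales as (d₁/d₂)², so scaling from 23.1 m to 69.0 m:
(23.1/69.0)² = 0.1121, so 2.17 × 0.1121 = 0.2433 μGy/h.

0.243 μGy/h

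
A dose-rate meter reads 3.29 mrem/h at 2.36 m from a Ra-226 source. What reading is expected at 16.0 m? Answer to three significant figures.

Intensity scales as (d₁/d₂)², so the rate at 16.0 m is
3.29 × (2.36/16.0)² = 3.29 × 0.02176 = 0.07159 mrem/h.

0.0716 mrem/h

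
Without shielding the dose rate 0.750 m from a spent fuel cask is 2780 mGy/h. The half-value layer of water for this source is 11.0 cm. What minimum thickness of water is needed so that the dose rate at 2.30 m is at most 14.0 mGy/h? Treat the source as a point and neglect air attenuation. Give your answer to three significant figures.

At 2.30 m, distance alone gives 2780 × (0.750/2.30)² = 2780 × 0.1063 = 295.5 mGy/h.
Further attenuation needed: 295.5/14.0 = 21.11.
n = log₂(21.11) = 4.400 half-value layers.
Thickness = 4.400 × 11.0 cm = 48.40 cm.

48.4 cm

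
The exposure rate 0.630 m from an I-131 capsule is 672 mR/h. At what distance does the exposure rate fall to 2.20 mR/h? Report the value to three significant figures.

11.0 m

Intensity scales as (d₁/d₂)², so d₂ = d₁·√(I₁/I₂).
I₁/I₂ = 672/2.20 = 305.5, so d₂ = 0.630 × √305.5 = 11.01 m.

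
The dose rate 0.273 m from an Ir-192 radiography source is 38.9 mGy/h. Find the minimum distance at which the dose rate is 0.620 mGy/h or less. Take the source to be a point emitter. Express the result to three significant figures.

2.16 m

By the inverse-square law, d₂ = d₁·√(I₁/I₂).
I₁/I₂ = 38.9/0.620 = 62.74, so d₂ = 0.273 × √62.74 = 2.162 m.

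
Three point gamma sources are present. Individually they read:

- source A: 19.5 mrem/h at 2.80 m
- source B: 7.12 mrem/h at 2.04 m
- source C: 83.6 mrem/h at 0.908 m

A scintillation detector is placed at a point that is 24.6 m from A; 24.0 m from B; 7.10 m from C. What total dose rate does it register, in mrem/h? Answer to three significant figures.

1.67 mrem/h

By superposition, sum each source's inverse-square contribution:
A: 19.5 × (2.80/24.6)² = 0.2526 mrem/h
B: 7.12 × (2.04/24.0)² = 0.05144 mrem/h
C: 83.6 × (0.908/7.10)² = 1.367 mrem/h
Total = 0.2526 + 0.05144 + 1.367 = 1.671 mrem/h.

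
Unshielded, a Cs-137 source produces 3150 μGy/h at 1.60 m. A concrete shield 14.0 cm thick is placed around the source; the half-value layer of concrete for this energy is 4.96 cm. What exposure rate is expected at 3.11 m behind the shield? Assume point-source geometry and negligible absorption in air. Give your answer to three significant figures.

118 μGy/h

Distance alone: (1.60/3.11)² = 0.2647, so 3150 × 0.2647 = 833.8 μGy/h.
Shield: 14.0/4.96 = 2.823 half-value layers → attenuation 2^(−2.823) = 0.1413.
Combined: 833.8 × 0.1413 = 117.8 μGy/h.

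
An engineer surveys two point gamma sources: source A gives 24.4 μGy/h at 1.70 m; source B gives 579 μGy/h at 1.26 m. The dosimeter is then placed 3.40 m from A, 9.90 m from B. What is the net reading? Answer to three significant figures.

15.5 μGy/h

By superposition, sum each source's inverse-square contribution:
A: 24.4 × (1.70/3.40)² = 6.100 μGy/h
B: 579 × (1.26/9.90)² = 9.379 μGy/h
Total = 6.100 + 9.379 = 15.48 μGy/h.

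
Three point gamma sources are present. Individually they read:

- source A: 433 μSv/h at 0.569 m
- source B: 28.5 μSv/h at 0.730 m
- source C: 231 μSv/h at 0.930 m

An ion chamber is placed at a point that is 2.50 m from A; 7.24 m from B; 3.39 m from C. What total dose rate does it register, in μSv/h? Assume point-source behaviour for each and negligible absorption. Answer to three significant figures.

Each source contributes Iᵢ·(dᵢ/rᵢ)²; contributions add.
A: 433 × (0.569/2.50)² = 22.43 μSv/h
B: 28.5 × (0.730/7.24)² = 0.2897 μSv/h
C: 231 × (0.930/3.39)² = 17.39 μSv/h
Total = 22.43 + 0.2897 + 17.39 = 40.11 μSv/h.

40.1 μSv/h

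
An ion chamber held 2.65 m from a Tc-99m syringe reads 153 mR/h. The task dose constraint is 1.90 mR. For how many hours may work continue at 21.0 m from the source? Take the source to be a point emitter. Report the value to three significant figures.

0.780 h

Intensity scales as (d₁/d₂)², so rate at 21.0 m:
153 × (2.65/21.0)² = 153 × 0.01592 = 2.436 mR/h.
Stay time = 1.90 mR ÷ 2.436 mR/h = 0.7800 h.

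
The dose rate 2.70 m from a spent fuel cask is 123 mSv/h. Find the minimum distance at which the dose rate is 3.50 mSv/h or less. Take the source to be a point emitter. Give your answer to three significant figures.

16.0 m

Applying the 1/r² law, d₂ = d₁·√(I₁/I₂).
I₁/I₂ = 123/3.50 = 35.14, so d₂ = 2.70 × √35.14 = 16.01 m.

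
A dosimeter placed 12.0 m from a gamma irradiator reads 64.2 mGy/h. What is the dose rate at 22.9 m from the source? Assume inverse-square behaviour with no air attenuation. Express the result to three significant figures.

17.6 mGy/h

By the inverse-square law, scaling from 12.0 m to 22.9 m:
64.2 × (12.0/22.9)² = 64.2 × 0.2746 = 17.63 mGy/h.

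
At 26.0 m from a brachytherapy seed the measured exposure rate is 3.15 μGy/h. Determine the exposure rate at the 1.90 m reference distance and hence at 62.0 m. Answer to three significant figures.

Intensity scales as (d₁/d₂)², so
At 1.90 m: 3.15 × (26.0/1.90)² = 3.15 × 187.3 = 590.0 μGy/h
At 62.0 m: (1.90/62.0)² = 0.0009391, so 590.0 × 0.0009391 = 0.5541 μGy/h.

590 μGy/h; 0.554 μGy/h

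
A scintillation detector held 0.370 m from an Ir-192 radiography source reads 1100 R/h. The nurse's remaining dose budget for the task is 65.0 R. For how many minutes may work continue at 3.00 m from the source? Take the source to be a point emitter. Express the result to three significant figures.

Since intensity falls as 1/r², rate at 3.00 m:
1100 × (0.370/3.00)² = 1100 × 0.01521 = 16.73 R/h.
Stay time = 65.0 R ÷ 16.73 R/h = 3.885 h = 233.1 min.

233 min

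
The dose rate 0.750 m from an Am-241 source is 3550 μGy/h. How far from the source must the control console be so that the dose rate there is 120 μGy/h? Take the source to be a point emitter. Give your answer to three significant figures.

4.08 m

Since intensity falls as 1/r², d₂ = d₁·√(I₁/I₂).
I₁/I₂ = 3550/120 = 29.58, so d₂ = 0.750 × √29.58 = 4.079 m.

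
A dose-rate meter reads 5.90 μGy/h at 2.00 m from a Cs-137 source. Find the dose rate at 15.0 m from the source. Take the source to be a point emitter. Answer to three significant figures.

0.105 μGy/h

Using I₁d₁² = I₂d₂², the rate at 15.0 m is
(2.00/15.0)² = 0.01778, so 5.90 × 0.01778 = 0.1049 μGy/h.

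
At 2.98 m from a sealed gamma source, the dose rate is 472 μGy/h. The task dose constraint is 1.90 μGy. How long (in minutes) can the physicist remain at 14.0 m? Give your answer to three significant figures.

5.33 min

Intensity scales as (d₁/d₂)², so rate at 14.0 m:
(2.98/14.0)² = 0.04531, so 472 × 0.04531 = 21.39 μGy/h.
Stay time = 1.90 μGy ÷ 21.39 μGy/h = 0.08883 h = 5.330 min.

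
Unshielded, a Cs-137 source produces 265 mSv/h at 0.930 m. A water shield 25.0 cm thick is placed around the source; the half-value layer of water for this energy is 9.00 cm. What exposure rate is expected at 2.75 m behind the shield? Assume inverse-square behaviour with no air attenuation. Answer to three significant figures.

Distance alone: (0.930/2.75)² = 0.1144, so 265 × 0.1144 = 30.32 mSv/h.
Shield: 25.0/9.00 = 2.778 half-value layers → attenuation 2^(−2.778) = 0.1458.
Combined: 30.32 × 0.1458 = 4.421 mSv/h.

4.42 mSv/h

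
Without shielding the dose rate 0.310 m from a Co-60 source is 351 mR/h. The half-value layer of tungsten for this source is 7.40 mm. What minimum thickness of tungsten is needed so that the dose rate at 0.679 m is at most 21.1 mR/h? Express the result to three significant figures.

At 0.679 m, distance alone gives 351 × (0.310/0.679)² = 351 × 0.2084 = 73.15 mR/h.
Further attenuation needed: 73.15/21.1 = 3.467.
n = log₂(3.467) = 1.794 half-value layers.
Thickness = 1.794 × 7.40 mm = 13.28 mm.

13.3 mm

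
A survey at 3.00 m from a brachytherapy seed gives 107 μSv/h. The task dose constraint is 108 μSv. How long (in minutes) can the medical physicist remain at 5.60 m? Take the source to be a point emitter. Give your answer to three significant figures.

211 min

Applying the 1/r² law, rate at 5.60 m:
(3.00/5.60)² = 0.2870, so 107 × 0.2870 = 30.71 μSv/h.
Stay time = 108 μSv ÷ 30.71 μSv/h = 3.517 h = 211.0 min.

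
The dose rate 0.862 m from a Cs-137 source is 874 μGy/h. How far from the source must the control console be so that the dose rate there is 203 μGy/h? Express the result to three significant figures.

Intensity scales as (d₁/d₂)², so d₂ = d₁·√(I₁/I₂).
I₁/I₂ = 874/203 = 4.305, so d₂ = 0.862 × √4.305 = 1.789 m.

1.79 m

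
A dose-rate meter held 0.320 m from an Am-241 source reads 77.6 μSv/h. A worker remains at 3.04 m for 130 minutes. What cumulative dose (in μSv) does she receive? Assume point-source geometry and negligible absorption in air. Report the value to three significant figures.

By the inverse-square law, rate at 3.04 m:
(0.320/3.04)² = 0.01108, so 77.6 × 0.01108 = 0.8598 μSv/h.
Dose = rate × time = 0.8598 μSv/h × 2.167 h = 1.863 μSv.

1.86 μSv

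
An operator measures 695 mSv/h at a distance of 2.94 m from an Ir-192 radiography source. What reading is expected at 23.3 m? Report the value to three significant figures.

Applying the 1/r² law, the rate at 23.3 m is
695 × (2.94/23.3)² = 695 × 0.01592 = 11.06 mSv/h.

11.1 mSv/h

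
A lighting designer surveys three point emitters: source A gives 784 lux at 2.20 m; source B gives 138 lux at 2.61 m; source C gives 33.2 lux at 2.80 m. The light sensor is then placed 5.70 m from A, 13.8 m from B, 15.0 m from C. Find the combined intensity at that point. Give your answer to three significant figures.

By superposition, sum each source's inverse-square contribution:
A: 784 × (2.20/5.70)² = 116.8 lux
B: 138 × (2.61/13.8)² = 4.936 lux
C: 33.2 × (2.80/15.0)² = 1.157 lux
Total = 116.8 + 4.936 + 1.157 = 122.9 lux.

123 lux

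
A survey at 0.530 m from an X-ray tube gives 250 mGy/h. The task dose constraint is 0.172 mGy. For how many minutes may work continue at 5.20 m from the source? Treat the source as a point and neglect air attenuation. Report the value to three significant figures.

Using I₁d₁² = I₂d₂², rate at 5.20 m:
(0.530/5.20)² = 0.01039, so 250 × 0.01039 = 2.598 mGy/h.
Stay time = 0.172 mGy ÷ 2.598 mGy/h = 0.06620 h = 3.972 min.

3.97 min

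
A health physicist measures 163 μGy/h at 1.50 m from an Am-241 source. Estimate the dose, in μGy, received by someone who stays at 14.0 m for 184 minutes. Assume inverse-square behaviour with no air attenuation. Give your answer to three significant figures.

By the inverse-square law, rate at 14.0 m:
(1.50/14.0)² = 0.01148, so 163 × 0.01148 = 1.871 μGy/h.
Dose = rate × time = 1.871 μGy/h × 3.067 h = 5.738 μGy.

5.74 μGy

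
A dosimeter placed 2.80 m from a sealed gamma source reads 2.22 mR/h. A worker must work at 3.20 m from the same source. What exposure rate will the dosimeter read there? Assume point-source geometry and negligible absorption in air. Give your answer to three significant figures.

1.70 mR/h

By the inverse-square law, scaling from 2.80 m to 3.20 m:
(2.80/3.20)² = 0.7656, so 2.22 × 0.7656 = 1.700 mR/h.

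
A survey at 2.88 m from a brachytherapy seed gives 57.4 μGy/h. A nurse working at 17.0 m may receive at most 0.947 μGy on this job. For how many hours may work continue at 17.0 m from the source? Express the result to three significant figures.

0.575 h

Applying the 1/r² law, rate at 17.0 m:
(2.88/17.0)² = 0.02870, so 57.4 × 0.02870 = 1.647 μGy/h.
Stay time = 0.947 μGy ÷ 1.647 μGy/h = 0.5750 h.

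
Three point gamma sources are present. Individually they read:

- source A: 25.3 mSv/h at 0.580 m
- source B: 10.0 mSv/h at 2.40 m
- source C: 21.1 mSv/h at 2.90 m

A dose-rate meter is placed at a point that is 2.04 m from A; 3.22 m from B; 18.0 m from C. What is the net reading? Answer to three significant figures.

8.15 mSv/h

Each source contributes Iᵢ·(dᵢ/rᵢ)²; contributions add.
A: 25.3 × (0.580/2.04)² = 2.045 mSv/h
B: 10.0 × (2.40/3.22)² = 5.555 mSv/h
C: 21.1 × (2.90/18.0)² = 0.5477 mSv/h
Total = 2.045 + 5.555 + 0.5477 = 8.148 mSv/h.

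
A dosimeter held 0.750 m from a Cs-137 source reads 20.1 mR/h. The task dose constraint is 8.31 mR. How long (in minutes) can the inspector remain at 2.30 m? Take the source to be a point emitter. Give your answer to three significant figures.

233 min

By the inverse-square law, rate at 2.30 m:
(0.750/2.30)² = 0.1063, so 20.1 × 0.1063 = 2.137 mR/h.
Stay time = 8.31 mR ÷ 2.137 mR/h = 3.889 h = 233.3 min.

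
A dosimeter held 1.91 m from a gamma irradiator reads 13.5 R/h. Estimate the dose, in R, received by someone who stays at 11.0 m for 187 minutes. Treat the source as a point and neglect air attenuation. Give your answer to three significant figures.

1.27 R

Applying the 1/r² law, rate at 11.0 m:
(1.91/11.0)² = 0.03015, so 13.5 × 0.03015 = 0.4070 R/h.
Dose = rate × time = 0.4070 R/h × 3.117 h = 1.269 R.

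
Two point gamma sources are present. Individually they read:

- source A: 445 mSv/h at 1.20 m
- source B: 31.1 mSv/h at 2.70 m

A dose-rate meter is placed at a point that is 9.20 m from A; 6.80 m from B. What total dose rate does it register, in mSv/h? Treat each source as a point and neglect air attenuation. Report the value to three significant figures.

12.5 mSv/h

By superposition, sum each source's inverse-square contribution:
A: 445 × (1.20/9.20)² = 7.571 mSv/h
B: 31.1 × (2.70/6.80)² = 4.903 mSv/h
Total = 7.571 + 4.903 = 12.47 mSv/h.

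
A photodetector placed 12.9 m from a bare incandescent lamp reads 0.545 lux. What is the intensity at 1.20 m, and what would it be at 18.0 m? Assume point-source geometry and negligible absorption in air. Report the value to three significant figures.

By the inverse-square law,
At 1.20 m: 0.545 × (12.9/1.20)² = 0.545 × 115.6 = 63.00 lux
At 18.0 m: (1.20/18.0)² = 0.004444, so 63.00 × 0.004444 = 0.2800 lux.

63.0 lux; 0.280 lux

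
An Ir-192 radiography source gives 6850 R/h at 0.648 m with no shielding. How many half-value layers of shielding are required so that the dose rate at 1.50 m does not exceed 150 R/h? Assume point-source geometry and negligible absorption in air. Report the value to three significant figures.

3.09 half-value layers

At 1.50 m, distance alone gives 6850 × (0.648/1.50)² = 6850 × 0.1866 = 1278 R/h.
Further attenuation needed: 1278/150 = 8.520.
n = log₂(8.520) = 3.091 half-value layers.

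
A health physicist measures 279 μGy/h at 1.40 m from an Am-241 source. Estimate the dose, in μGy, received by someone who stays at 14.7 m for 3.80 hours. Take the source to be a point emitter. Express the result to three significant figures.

9.62 μGy

Applying the 1/r² law, rate at 14.7 m:
(1.40/14.7)² = 0.009070, so 279 × 0.009070 = 2.531 μGy/h.
Dose = rate × time = 2.531 μGy/h × 3.800 h = 9.618 μGy.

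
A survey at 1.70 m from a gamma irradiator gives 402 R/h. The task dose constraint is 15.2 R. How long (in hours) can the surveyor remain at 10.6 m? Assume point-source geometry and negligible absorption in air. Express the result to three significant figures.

Since intensity falls as 1/r², rate at 10.6 m:
(1.70/10.6)² = 0.02572, so 402 × 0.02572 = 10.34 R/h.
Stay time = 15.2 R ÷ 10.34 R/h = 1.470 h.

1.47 h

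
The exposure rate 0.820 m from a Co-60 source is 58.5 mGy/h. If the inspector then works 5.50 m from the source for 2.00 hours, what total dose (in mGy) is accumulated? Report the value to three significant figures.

2.60 mGy

Intensity scales as (d₁/d₂)², so rate at 5.50 m:
(0.820/5.50)² = 0.02223, so 58.5 × 0.02223 = 1.300 mGy/h.
Dose = rate × time = 1.300 mGy/h × 2.000 h = 2.600 mGy.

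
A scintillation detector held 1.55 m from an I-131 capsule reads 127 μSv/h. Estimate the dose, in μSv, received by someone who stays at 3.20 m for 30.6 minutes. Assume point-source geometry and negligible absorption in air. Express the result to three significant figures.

15.2 μSv

Intensity scales as (d₁/d₂)², so rate at 3.20 m:
(1.55/3.20)² = 0.2346, so 127 × 0.2346 = 29.79 μSv/h.
Dose = rate × time = 29.79 μSv/h × 0.5100 h = 15.19 μSv.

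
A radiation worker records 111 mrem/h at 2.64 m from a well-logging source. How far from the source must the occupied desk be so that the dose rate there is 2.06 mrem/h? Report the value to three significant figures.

19.4 m

Using I₁d₁² = I₂d₂², d₂ = d₁·√(I₁/I₂).
I₁/I₂ = 111/2.06 = 53.88, so d₂ = 2.64 × √53.88 = 19.38 m.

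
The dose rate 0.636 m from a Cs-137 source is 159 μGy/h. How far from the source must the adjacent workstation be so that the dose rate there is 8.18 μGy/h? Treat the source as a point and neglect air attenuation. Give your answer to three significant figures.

2.80 m

Applying the 1/r² law, d₂ = d₁·√(I₁/I₂).
I₁/I₂ = 159/8.18 = 19.44, so d₂ = 0.636 × √19.44 = 2.804 m.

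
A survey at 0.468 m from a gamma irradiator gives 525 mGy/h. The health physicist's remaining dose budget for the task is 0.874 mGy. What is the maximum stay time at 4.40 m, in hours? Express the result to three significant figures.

Intensity scales as (d₁/d₂)², so rate at 4.40 m:
525 × (0.468/4.40)² = 525 × 0.01131 = 5.938 mGy/h.
Stay time = 0.874 mGy ÷ 5.938 mGy/h = 0.1472 h.

0.147 h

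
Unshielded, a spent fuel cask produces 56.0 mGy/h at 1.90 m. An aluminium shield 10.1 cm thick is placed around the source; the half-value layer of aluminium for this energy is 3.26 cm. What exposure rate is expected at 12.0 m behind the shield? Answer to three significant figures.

Distance alone: (1.90/12.0)² = 0.02507, so 56.0 × 0.02507 = 1.404 mGy/h.
Shield: 10.1/3.26 = 3.098 half-value layers → attenuation 2^(−3.098) = 0.1168.
Combined: 1.404 × 0.1168 = 0.1640 mGy/h.

0.164 mGy/h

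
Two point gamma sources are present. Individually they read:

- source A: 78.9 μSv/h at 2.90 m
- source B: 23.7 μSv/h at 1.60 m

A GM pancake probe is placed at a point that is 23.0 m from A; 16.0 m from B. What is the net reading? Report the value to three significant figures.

1.49 μSv/h

By superposition, sum each source's inverse-square contribution:
A: 78.9 × (2.90/23.0)² = 1.254 μSv/h
B: 23.7 × (1.60/16.0)² = 0.2370 μSv/h
Total = 1.254 + 0.2370 = 1.491 μSv/h.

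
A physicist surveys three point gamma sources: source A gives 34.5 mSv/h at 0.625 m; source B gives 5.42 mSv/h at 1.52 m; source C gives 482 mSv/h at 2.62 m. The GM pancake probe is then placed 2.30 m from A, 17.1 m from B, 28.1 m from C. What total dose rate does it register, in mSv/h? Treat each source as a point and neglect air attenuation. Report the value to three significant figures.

Each source contributes Iᵢ·(dᵢ/rᵢ)²; contributions add.
A: 34.5 × (0.625/2.30)² = 2.548 mSv/h
B: 5.42 × (1.52/17.1)² = 0.04282 mSv/h
C: 482 × (2.62/28.1)² = 4.190 mSv/h
Total = 2.548 + 0.04282 + 4.190 = 6.781 mSv/h.

6.78 mSv/h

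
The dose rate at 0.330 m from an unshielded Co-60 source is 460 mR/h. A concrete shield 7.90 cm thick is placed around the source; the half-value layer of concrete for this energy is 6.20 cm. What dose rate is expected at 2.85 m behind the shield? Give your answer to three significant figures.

2.55 mR/h

Distance alone: 460 × (0.330/2.85)² = 460 × 0.01341 = 6.169 mR/h.
Shield: 7.90/6.20 = 1.274 half-value layers → attenuation 2^(−1.274) = 0.4135.
Combined: 6.169 × 0.4135 = 2.551 mR/h.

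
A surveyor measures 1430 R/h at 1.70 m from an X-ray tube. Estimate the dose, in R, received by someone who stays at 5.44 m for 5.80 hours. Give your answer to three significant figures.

Using I₁d₁² = I₂d₂², rate at 5.44 m:
1430 × (1.70/5.44)² = 1430 × 0.09766 = 139.7 R/h.
Dose = rate × time = 139.7 R/h × 5.800 h = 810.3 R.

810 R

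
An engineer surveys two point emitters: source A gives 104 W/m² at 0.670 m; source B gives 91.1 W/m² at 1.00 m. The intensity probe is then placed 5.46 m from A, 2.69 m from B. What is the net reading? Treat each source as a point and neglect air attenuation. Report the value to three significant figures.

Each source contributes Iᵢ·(dᵢ/rᵢ)²; contributions add.
A: 104 × (0.670/5.46)² = 1.566 W/m²
B: 91.1 × (1.00/2.69)² = 12.59 W/m²
Total = 1.566 + 12.59 = 14.16 W/m².

14.2 W/m²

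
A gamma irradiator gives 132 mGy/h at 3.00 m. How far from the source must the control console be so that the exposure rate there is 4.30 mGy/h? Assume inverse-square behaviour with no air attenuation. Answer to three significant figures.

16.6 m

Applying the 1/r² law, d₂ = d₁·√(I₁/I₂).
I₁/I₂ = 132/4.30 = 30.70, so d₂ = 3.00 × √30.70 = 16.62 m.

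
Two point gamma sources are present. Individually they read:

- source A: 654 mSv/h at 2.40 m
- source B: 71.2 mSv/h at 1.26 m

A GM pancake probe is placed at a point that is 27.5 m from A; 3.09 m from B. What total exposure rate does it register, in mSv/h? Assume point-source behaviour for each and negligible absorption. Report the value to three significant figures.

Each source contributes Iᵢ·(dᵢ/rᵢ)²; contributions add.
A: 654 × (2.40/27.5)² = 4.981 mSv/h
B: 71.2 × (1.26/3.09)² = 11.84 mSv/h
Total = 4.981 + 11.84 = 16.82 mSv/h.

16.8 mSv/h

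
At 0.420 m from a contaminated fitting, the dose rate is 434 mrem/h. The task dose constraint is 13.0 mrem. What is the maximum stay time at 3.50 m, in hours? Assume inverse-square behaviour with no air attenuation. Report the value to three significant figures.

2.08 h

Using I₁d₁² = I₂d₂², rate at 3.50 m:
434 × (0.420/3.50)² = 434 × 0.01440 = 6.250 mrem/h.
Stay time = 13.0 mrem ÷ 6.250 mrem/h = 2.080 h.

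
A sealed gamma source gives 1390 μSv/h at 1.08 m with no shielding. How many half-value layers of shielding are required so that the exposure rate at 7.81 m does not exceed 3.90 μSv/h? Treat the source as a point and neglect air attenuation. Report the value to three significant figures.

At 7.81 m, distance alone gives 1390 × (1.08/7.81)² = 1390 × 0.01912 = 26.58 μSv/h.
Further attenuation needed: 26.58/3.90 = 6.815.
n = log₂(6.815) = 2.769 half-value layers.

2.77 half-value layers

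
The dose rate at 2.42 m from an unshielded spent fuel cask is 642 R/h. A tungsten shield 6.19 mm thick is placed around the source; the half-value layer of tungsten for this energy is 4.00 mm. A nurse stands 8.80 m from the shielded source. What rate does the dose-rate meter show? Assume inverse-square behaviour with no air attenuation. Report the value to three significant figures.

16.6 R/h

Distance alone: (2.42/8.80)² = 0.07562, so 642 × 0.07562 = 48.55 R/h.
Shield: 6.19/4.00 = 1.548 half-value layers → attenuation 2^(−1.548) = 0.3420.
Combined: 48.55 × 0.3420 = 16.60 R/h.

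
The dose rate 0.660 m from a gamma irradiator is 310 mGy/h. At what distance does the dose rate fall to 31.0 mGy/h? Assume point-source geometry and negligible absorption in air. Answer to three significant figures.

2.09 m

Intensity scales as (d₁/d₂)², so d₂ = d₁·√(I₁/I₂).
I₁/I₂ = 310/31.0 = 10.00, so d₂ = 0.660 × √10.00 = 2.087 m.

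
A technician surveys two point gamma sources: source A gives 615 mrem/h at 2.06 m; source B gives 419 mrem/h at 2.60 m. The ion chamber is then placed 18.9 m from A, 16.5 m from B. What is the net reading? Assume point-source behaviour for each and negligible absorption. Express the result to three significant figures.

17.7 mrem/h

By superposition, sum each source's inverse-square contribution:
A: 615 × (2.06/18.9)² = 7.306 mrem/h
B: 419 × (2.60/16.5)² = 10.40 mrem/h
Total = 7.306 + 10.40 = 17.71 mrem/h.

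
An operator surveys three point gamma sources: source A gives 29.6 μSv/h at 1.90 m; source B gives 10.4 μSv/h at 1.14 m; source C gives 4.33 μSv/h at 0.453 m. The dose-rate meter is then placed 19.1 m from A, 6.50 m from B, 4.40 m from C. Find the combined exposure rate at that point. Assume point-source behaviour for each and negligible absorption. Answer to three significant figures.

0.659 μSv/h

Each source contributes Iᵢ·(dᵢ/rᵢ)²; contributions add.
A: 29.6 × (1.90/19.1)² = 0.2929 μSv/h
B: 10.4 × (1.14/6.50)² = 0.3199 μSv/h
C: 4.33 × (0.453/4.40)² = 0.04590 μSv/h
Total = 0.2929 + 0.3199 + 0.04590 = 0.6587 μSv/h.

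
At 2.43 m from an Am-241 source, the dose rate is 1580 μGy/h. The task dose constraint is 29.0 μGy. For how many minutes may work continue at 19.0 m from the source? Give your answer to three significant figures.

Intensity scales as (d₁/d₂)², so rate at 19.0 m:
(2.43/19.0)² = 0.01636, so 1580 × 0.01636 = 25.85 μGy/h.
Stay time = 29.0 μGy ÷ 25.85 μGy/h = 1.122 h = 67.32 min.

67.3 min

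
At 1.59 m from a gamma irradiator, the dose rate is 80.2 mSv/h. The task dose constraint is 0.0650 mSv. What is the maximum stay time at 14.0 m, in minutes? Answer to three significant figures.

3.77 min

Intensity scales as (d₁/d₂)², so rate at 14.0 m:
(1.59/14.0)² = 0.01290, so 80.2 × 0.01290 = 1.035 mSv/h.
Stay time = 0.0650 mSv ÷ 1.035 mSv/h = 0.06280 h = 3.768 min.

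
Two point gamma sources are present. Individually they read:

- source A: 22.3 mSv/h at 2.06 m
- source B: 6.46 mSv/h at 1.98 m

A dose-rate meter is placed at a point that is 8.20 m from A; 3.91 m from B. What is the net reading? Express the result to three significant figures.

3.06 mSv/h

Each source contributes Iᵢ·(dᵢ/rᵢ)²; contributions add.
A: 22.3 × (2.06/8.20)² = 1.407 mSv/h
B: 6.46 × (1.98/3.91)² = 1.657 mSv/h
Total = 1.407 + 1.657 = 3.064 mSv/h.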